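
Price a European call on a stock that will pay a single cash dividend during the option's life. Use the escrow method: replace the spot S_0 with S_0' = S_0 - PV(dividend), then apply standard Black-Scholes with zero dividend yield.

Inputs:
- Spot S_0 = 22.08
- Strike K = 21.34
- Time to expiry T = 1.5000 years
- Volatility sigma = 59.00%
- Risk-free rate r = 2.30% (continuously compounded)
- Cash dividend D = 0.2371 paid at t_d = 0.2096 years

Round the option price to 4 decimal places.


PV(D) = D * exp(-r * t_d) = 0.2371 * 0.99519080 = 0.23595974
S_0' = S_0 - PV(D) = 22.0800 - 0.23595974 = 21.84404026
d1 = (ln(S_0'/K) + (r + sigma^2/2)*T) / (sigma*sqrt(T)) = 0.44135084
d2 = d1 - sigma*sqrt(T) = -0.28124864
exp(-rT) = 0.96608834
N(d1) = 0.67052049; N(d2) = 0.38925985
C = S_0' * N(d1) - K * exp(-rT) * N(d2) = 21.84404026 * 0.67052049 - 21.3400 * 0.96608834 * 0.38925985 = 6.6218

Answer: Price = 6.6218


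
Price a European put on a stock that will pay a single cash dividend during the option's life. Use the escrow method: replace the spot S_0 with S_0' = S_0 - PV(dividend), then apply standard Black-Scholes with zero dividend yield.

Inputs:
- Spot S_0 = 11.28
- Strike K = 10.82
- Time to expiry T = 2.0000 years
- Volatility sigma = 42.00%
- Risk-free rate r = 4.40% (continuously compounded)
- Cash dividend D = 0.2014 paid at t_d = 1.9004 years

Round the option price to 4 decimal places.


Answer: Price = 1.9022

Derivation:
PV(D) = D * exp(-r * t_d) = 0.2014 * 0.91978291 = 0.18524428
S_0' = S_0 - PV(D) = 11.2800 - 0.18524428 = 11.09475572
d1 = (ln(S_0'/K) + (r + sigma^2/2)*T) / (sigma*sqrt(T)) = 0.48735864
d2 = d1 - sigma*sqrt(T) = -0.10661105
exp(-rT) = 0.91576088
N(-d1) = 0.31300210; N(-d2) = 0.54245122
P = K * exp(-rT) * N(-d2) - S_0' * N(-d1) = 10.8200 * 0.91576088 * 0.54245122 - 11.09475572 * 0.31300210 = 1.9022


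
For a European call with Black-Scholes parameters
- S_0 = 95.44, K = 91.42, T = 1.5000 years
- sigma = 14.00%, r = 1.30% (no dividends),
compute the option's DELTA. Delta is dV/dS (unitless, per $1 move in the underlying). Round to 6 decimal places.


Answer: Delta = 0.673802

Derivation:
d1 = 0.4504349477; d2 = 0.2789706657
phi(d1) = 0.3604563706; exp(-qT) = 1.0000000000; exp(-rT) = 0.9806888952
N(d1) = 0.6738015747
Delta = exp(-qT) * N(d1) = 1.0000000000 * 0.6738015747 = 0.673802


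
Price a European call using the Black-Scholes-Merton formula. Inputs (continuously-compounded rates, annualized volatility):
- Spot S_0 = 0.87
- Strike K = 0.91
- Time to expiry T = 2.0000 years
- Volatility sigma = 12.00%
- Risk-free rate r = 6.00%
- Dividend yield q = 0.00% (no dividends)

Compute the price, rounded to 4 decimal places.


Answer: Price = 0.0936

Derivation:
d1 = (ln(S/K) + (r - q + 0.5*sigma^2) * T) / (sigma * sqrt(T)) = 0.52708100
d2 = d1 - sigma * sqrt(T) = 0.35737537
exp(-rT) = 0.88692044; exp(-qT) = 1.00000000
C = S_0 * exp(-qT) * N(d1) - K * exp(-rT) * N(d2)
N(d1) = 0.70093133; N(d2) = 0.63959460
C = 0.8700 * 1.00000000 * 0.70093133 - 0.9100 * 0.88692044 * 0.63959460 = 0.0936


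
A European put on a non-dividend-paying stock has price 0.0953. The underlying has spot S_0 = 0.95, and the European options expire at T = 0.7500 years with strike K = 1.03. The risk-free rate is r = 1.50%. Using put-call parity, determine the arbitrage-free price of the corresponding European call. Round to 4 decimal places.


Answer: Call price = 0.0268

Derivation:
Put-call parity: C - P = S_0 * exp(-qT) - K * exp(-rT).
S_0 * exp(-qT) = 0.9500 * 1.00000000 = 0.95000000
K * exp(-rT) = 1.0300 * 0.98881304 = 1.01847744
C = P + S*exp(-qT) - K*exp(-rT)
C = 0.0953 + 0.95000000 - 1.01847744 = 0.0268


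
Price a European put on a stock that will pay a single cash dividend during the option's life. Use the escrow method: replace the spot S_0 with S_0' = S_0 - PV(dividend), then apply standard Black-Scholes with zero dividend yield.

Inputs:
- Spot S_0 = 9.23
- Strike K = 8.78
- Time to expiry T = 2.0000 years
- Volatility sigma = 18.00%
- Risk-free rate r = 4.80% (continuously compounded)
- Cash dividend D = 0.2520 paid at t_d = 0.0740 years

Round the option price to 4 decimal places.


PV(D) = D * exp(-r * t_d) = 0.2520 * 0.99645430 = 0.25110648
S_0' = S_0 - PV(D) = 9.2300 - 0.25110648 = 8.97889352
d1 = (ln(S_0'/K) + (r + sigma^2/2)*T) / (sigma*sqrt(T)) = 0.59239933
d2 = d1 - sigma*sqrt(T) = 0.33784089
exp(-rT) = 0.90846402
N(-d1) = 0.27679161; N(-d2) = 0.36774155
P = K * exp(-rT) * N(-d2) - S_0' * N(-d1) = 8.7800 * 0.90846402 * 0.36774155 - 8.97889352 * 0.27679161 = 0.4479

Answer: Price = 0.4479


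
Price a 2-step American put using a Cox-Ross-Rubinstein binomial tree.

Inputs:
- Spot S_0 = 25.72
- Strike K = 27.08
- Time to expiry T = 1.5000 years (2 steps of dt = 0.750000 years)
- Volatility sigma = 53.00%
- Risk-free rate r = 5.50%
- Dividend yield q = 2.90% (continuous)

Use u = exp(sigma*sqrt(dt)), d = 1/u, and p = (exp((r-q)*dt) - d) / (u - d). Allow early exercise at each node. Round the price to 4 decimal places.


dt = T/N = 0.750000
u = exp(sigma*sqrt(dt)) = 1.582480; d = 1/u = 0.631919
p = (exp((r-q)*dt) - d) / (u - d) = 0.407940
Discount per step: exp(-r*dt) = 0.959589
Stock lattice S(k, i) with i counting down-moves:
  k=0: S(0,0) = 25.7200
  k=1: S(1,0) = 40.7014; S(1,1) = 16.2530
  k=2: S(2,0) = 64.4092; S(2,1) = 25.7200; S(2,2) = 10.2706
Terminal payoffs V(N, i) = max(K - S_T, 0):
  V(2,0) = 0.000000; V(2,1) = 1.360000; V(2,2) = 16.809436
Backward induction: V(k, i) = exp(-r*dt) * [p * V(k+1, i) + (1-p) * V(k+1, i+1)]; then take max(V_cont, immediate exercise) for American.
  V(1,0) = exp(-r*dt) * [p*0.000000 + (1-p)*1.360000] = 0.772663; exercise = 0.000000; V(1,0) = max -> 0.772663
  V(1,1) = exp(-r*dt) * [p*1.360000 + (1-p)*16.809436] = 10.082395; exercise = 10.827034; V(1,1) = max -> 10.827034
  V(0,0) = exp(-r*dt) * [p*0.772663 + (1-p)*10.827034] = 6.453671; exercise = 1.360000; V(0,0) = max -> 6.453671

Answer: Price = V(0,0) = 6.4537


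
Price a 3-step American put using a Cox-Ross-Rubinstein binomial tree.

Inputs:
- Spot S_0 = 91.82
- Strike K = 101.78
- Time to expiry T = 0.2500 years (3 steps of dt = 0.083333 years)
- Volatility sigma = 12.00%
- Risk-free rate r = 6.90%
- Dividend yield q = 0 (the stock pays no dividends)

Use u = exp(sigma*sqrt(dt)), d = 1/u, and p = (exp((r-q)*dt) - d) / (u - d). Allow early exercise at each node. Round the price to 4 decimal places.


Answer: Price = V(0,0) = 9.9600

Derivation:
dt = T/N = 0.083333
u = exp(sigma*sqrt(dt)) = 1.035248; d = 1/u = 0.965952
p = (exp((r-q)*dt) - d) / (u - d) = 0.574557
Discount per step: exp(-r*dt) = 0.994266
Stock lattice S(k, i) with i counting down-moves:
  k=0: S(0,0) = 91.8200
  k=1: S(1,0) = 95.0565; S(1,1) = 88.6937
  k=2: S(2,0) = 98.4070; S(2,1) = 91.8200; S(2,2) = 85.6739
  k=3: S(3,0) = 101.8757; S(3,1) = 95.0565; S(3,2) = 88.6937; S(3,3) = 82.7569
Terminal payoffs V(N, i) = max(K - S_T, 0):
  V(3,0) = 0.000000; V(3,1) = 6.723528; V(3,2) = 13.086277; V(3,3) = 19.023125
Backward induction: V(k, i) = exp(-r*dt) * [p * V(k+1, i) + (1-p) * V(k+1, i+1)]; then take max(V_cont, immediate exercise) for American.
  V(2,0) = exp(-r*dt) * [p*0.000000 + (1-p)*6.723528] = 2.844077; exercise = 3.372977; V(2,0) = max -> 3.372977
  V(2,1) = exp(-r*dt) * [p*6.723528 + (1-p)*13.086277] = 9.376444; exercise = 9.960000; V(2,1) = max -> 9.960000
  V(2,2) = exp(-r*dt) * [p*13.086277 + (1-p)*19.023125] = 15.522555; exercise = 16.106110; V(2,2) = max -> 16.106110
  V(1,0) = exp(-r*dt) * [p*3.372977 + (1-p)*9.960000] = 6.139973; exercise = 6.723528; V(1,0) = max -> 6.723528
  V(1,1) = exp(-r*dt) * [p*9.960000 + (1-p)*16.106110] = 12.502721; exercise = 13.086277; V(1,1) = max -> 13.086277
  V(0,0) = exp(-r*dt) * [p*6.723528 + (1-p)*13.086277] = 9.376444; exercise = 9.960000; V(0,0) = max -> 9.960000


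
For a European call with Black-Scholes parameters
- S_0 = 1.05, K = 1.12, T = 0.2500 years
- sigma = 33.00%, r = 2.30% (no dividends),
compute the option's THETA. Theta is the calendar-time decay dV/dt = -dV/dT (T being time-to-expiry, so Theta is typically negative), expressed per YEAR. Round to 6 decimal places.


d1 = -0.2737940675; d2 = -0.4387940675
phi(d1) = 0.3842660496; exp(-qT) = 1.0000000000; exp(-rT) = 0.9942664996
Theta = -S*exp(-qT)*phi(d1)*sigma/(2*sqrt(T)) - r*K*exp(-rT)*N(d2) + q*S*exp(-qT)*N(d1)
N(d1) = 0.3921214415; N(d2) = 0.3304053797; sqrt(T) = 0.5000000000
Term 1 = -1.0500 * 1.0000000000 * 0.3842660496 * 0.3300 / (2 * 0.5000000000) = -0.1331481862
Term 2 = -0.0230 * 1.1200 * 0.9942664996 * 0.3304053797 = -0.0084624434
Term 3 = 0 (no dividend yield, q = 0)
Theta = -0.1331481862 + (-0.0084624434) + (0.0000000000) = -0.141611

Answer: Theta = -0.141611


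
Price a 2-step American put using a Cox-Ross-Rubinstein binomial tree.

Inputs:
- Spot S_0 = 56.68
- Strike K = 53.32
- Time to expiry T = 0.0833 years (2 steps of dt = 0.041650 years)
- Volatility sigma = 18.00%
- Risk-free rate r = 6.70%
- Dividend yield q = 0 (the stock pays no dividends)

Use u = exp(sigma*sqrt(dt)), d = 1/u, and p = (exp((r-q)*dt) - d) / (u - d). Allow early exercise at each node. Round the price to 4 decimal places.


Answer: Price = V(0,0) = 0.1446

Derivation:
dt = T/N = 0.041650
u = exp(sigma*sqrt(dt)) = 1.037418; d = 1/u = 0.963932
p = (exp((r-q)*dt) - d) / (u - d) = 0.528844
Discount per step: exp(-r*dt) = 0.997213
Stock lattice S(k, i) with i counting down-moves:
  k=0: S(0,0) = 56.6800
  k=1: S(1,0) = 58.8009; S(1,1) = 54.6356
  k=2: S(2,0) = 61.0011; S(2,1) = 56.6800; S(2,2) = 52.6650
Terminal payoffs V(N, i) = max(K - S_T, 0):
  V(2,0) = 0.000000; V(2,1) = 0.000000; V(2,2) = 0.654983
Backward induction: V(k, i) = exp(-r*dt) * [p * V(k+1, i) + (1-p) * V(k+1, i+1)]; then take max(V_cont, immediate exercise) for American.
  V(1,0) = exp(-r*dt) * [p*0.000000 + (1-p)*0.000000] = 0.000000; exercise = 0.000000; V(1,0) = max -> 0.000000
  V(1,1) = exp(-r*dt) * [p*0.000000 + (1-p)*0.654983] = 0.307739; exercise = 0.000000; V(1,1) = max -> 0.307739
  V(0,0) = exp(-r*dt) * [p*0.000000 + (1-p)*0.307739] = 0.144589; exercise = 0.000000; V(0,0) = max -> 0.144589


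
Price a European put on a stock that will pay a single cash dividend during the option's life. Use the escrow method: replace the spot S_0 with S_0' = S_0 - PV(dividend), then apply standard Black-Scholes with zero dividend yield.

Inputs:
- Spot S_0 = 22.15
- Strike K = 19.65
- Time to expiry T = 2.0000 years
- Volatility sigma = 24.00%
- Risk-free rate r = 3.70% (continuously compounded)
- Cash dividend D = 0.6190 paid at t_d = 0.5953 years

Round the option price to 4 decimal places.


Answer: Price = 1.3439

Derivation:
PV(D) = D * exp(-r * t_d) = 0.6190 * 0.97821470 = 0.60551490
S_0' = S_0 - PV(D) = 22.1500 - 0.60551490 = 21.54448510
d1 = (ln(S_0'/K) + (r + sigma^2/2)*T) / (sigma*sqrt(T)) = 0.65891313
d2 = d1 - sigma*sqrt(T) = 0.31950188
exp(-rT) = 0.92867169
N(-d1) = 0.25497578; N(-d2) = 0.37467298
P = K * exp(-rT) * N(-d2) - S_0' * N(-d1) = 19.6500 * 0.92867169 * 0.37467298 - 21.54448510 * 0.25497578 = 1.3439


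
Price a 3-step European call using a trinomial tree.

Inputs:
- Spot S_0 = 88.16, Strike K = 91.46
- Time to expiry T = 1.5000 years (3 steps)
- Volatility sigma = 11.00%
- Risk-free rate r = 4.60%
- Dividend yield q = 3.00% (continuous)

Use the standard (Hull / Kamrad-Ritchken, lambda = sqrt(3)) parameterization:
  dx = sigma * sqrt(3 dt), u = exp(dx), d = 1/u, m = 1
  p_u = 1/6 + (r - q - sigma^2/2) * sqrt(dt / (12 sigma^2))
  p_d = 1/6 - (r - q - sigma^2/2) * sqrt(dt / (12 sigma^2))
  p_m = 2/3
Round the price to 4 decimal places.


dt = T/N = 0.500000; dx = sigma*sqrt(3*dt) = 0.134722
u = exp(dx) = 1.144219; d = 1/u = 0.873959
p_u = 0.185131, p_m = 0.666667, p_d = 0.148203
Discount per step: exp(-r*dt) = 0.977262
Stock lattice S(k, j) with j the centered position index:
  k=0: S(0,+0) = 88.1600
  k=1: S(1,-1) = 77.0482; S(1,+0) = 88.1600; S(1,+1) = 100.8743
  k=2: S(2,-2) = 67.3370; S(2,-1) = 77.0482; S(2,+0) = 88.1600; S(2,+1) = 100.8743; S(2,+2) = 115.4223
  k=3: S(3,-3) = 58.8497; S(3,-2) = 67.3370; S(3,-1) = 77.0482; S(3,+0) = 88.1600; S(3,+1) = 100.8743; S(3,+2) = 115.4223; S(3,+3) = 132.0683
Terminal payoffs V(N, j) = max(S_T - K, 0):
  V(3,-3) = 0.000000; V(3,-2) = 0.000000; V(3,-1) = 0.000000; V(3,+0) = 0.000000; V(3,+1) = 9.414309; V(3,+2) = 23.962259; V(3,+3) = 40.608292
Backward induction: V(k, j) = exp(-r*dt) * [p_u * V(k+1, j+1) + p_m * V(k+1, j) + p_d * V(k+1, j-1)]
  V(2,-2) = exp(-r*dt) * [p_u*0.000000 + p_m*0.000000 + p_d*0.000000] = 0.000000
  V(2,-1) = exp(-r*dt) * [p_u*0.000000 + p_m*0.000000 + p_d*0.000000] = 0.000000
  V(2,+0) = exp(-r*dt) * [p_u*9.414309 + p_m*0.000000 + p_d*0.000000] = 1.703248
  V(2,+1) = exp(-r*dt) * [p_u*23.962259 + p_m*9.414309 + p_d*0.000000] = 10.468782
  V(2,+2) = exp(-r*dt) * [p_u*40.608292 + p_m*23.962259 + p_d*9.414309] = 24.322015
  V(1,-1) = exp(-r*dt) * [p_u*1.703248 + p_m*0.000000 + p_d*0.000000] = 0.308154
  V(1,+0) = exp(-r*dt) * [p_u*10.468782 + p_m*1.703248 + p_d*0.000000] = 3.003705
  V(1,+1) = exp(-r*dt) * [p_u*24.322015 + p_m*10.468782 + p_d*1.703248] = 11.467553
  V(0,+0) = exp(-r*dt) * [p_u*11.467553 + p_m*3.003705 + p_d*0.308154] = 4.076293

Answer: Price = V(0,0) = 4.0763


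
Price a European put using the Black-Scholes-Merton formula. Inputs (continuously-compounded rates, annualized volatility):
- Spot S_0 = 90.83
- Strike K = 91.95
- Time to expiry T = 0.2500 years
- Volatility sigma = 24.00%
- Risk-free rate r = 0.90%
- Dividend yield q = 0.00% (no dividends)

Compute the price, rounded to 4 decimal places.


d1 = (ln(S/K) + (r - q + 0.5*sigma^2) * T) / (sigma * sqrt(T)) = -0.02337770
d2 = d1 - sigma * sqrt(T) = -0.14337770
exp(-rT) = 0.99775253; exp(-qT) = 1.00000000
P = K * exp(-rT) * N(-d2) - S_0 * exp(-qT) * N(-d1)
N(-d1) = 0.50932550; N(-d2) = 0.55700405
P = 91.9500 * 0.99775253 * 0.55700405 - 90.8300 * 1.00000000 * 0.50932550 = 4.8394

Answer: Price = 4.8394


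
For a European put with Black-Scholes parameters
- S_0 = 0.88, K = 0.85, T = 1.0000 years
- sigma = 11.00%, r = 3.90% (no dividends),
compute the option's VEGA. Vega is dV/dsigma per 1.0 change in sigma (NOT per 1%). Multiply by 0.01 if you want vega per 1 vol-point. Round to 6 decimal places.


Answer: Vega = 0.269958

Derivation:
d1 = 0.7248687090; d2 = 0.6148687090
phi(d1) = 0.3067703503; exp(-qT) = 1.0000000000; exp(-rT) = 0.9617507091
Vega = S * exp(-qT) * phi(d1) * sqrt(T) = 0.8800 * 1.0000000000 * 0.3067703503 * 1.0000000000 = 0.269958


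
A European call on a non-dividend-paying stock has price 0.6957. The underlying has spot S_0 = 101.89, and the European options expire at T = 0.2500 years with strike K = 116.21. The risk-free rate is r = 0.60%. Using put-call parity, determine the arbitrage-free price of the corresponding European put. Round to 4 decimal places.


Answer: Put price = 14.8415

Derivation:
Put-call parity: C - P = S_0 * exp(-qT) - K * exp(-rT).
S_0 * exp(-qT) = 101.8900 * 1.00000000 = 101.89000000
K * exp(-rT) = 116.2100 * 0.99850112 = 116.03581567
P = C - S*exp(-qT) + K*exp(-rT)
P = 0.6957 - 101.89000000 + 116.03581567 = 14.8415


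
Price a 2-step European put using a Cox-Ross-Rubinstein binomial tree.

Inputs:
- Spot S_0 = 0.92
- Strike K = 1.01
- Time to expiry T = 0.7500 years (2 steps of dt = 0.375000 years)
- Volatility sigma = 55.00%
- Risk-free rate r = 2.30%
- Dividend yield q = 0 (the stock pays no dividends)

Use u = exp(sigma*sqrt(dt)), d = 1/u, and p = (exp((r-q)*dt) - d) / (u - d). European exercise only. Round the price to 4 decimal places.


dt = T/N = 0.375000
u = exp(sigma*sqrt(dt)) = 1.400466; d = 1/u = 0.714048
p = (exp((r-q)*dt) - d) / (u - d) = 0.429205
Discount per step: exp(-r*dt) = 0.991412
Stock lattice S(k, i) with i counting down-moves:
  k=0: S(0,0) = 0.9200
  k=1: S(1,0) = 1.2884; S(1,1) = 0.6569
  k=2: S(2,0) = 1.8044; S(2,1) = 0.9200; S(2,2) = 0.4691
Terminal payoffs V(N, i) = max(K - S_T, 0):
  V(2,0) = 0.000000; V(2,1) = 0.090000; V(2,2) = 0.540924
Backward induction: V(k, i) = exp(-r*dt) * [p * V(k+1, i) + (1-p) * V(k+1, i+1)].
  V(1,0) = exp(-r*dt) * [p*0.000000 + (1-p)*0.090000] = 0.050930
  V(1,1) = exp(-r*dt) * [p*0.090000 + (1-p)*0.540924] = 0.344402
  V(0,0) = exp(-r*dt) * [p*0.050930 + (1-p)*0.344402] = 0.216566

Answer: Price = V(0,0) = 0.2166


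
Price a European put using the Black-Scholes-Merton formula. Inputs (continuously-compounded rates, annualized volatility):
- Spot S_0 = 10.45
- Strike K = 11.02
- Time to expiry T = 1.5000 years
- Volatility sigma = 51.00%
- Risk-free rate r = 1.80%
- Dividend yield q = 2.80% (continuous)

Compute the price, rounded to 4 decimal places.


Answer: Price = 2.9112

Derivation:
d1 = (ln(S/K) + (r - q + 0.5*sigma^2) * T) / (sigma * sqrt(T)) = 0.20326790
d2 = d1 - sigma * sqrt(T) = -0.42135198
exp(-rT) = 0.97336124; exp(-qT) = 0.95886978
P = K * exp(-rT) * N(-d2) - S_0 * exp(-qT) * N(-d1)
N(-d1) = 0.41946282; N(-d2) = 0.66325096
P = 11.0200 * 0.97336124 * 0.66325096 - 10.4500 * 0.95886978 * 0.41946282 = 2.9112


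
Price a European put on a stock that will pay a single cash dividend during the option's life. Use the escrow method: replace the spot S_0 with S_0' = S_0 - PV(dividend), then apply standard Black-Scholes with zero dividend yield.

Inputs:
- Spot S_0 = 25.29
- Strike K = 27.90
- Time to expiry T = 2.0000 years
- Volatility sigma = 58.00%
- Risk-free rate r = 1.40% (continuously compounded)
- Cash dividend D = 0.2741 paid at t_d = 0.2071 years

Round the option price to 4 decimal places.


Answer: Price = 9.3934

Derivation:
PV(D) = D * exp(-r * t_d) = 0.2741 * 0.99710480 = 0.27330643
S_0' = S_0 - PV(D) = 25.2900 - 0.27330643 = 25.01669357
d1 = (ln(S_0'/K) + (r + sigma^2/2)*T) / (sigma*sqrt(T)) = 0.31126921
d2 = d1 - sigma*sqrt(T) = -0.50897466
exp(-rT) = 0.97238837
N(-d1) = 0.37779799; N(-d2) = 0.69461501
P = K * exp(-rT) * N(-d2) - S_0' * N(-d1) = 27.9000 * 0.97238837 * 0.69461501 - 25.01669357 * 0.37779799 = 9.3934


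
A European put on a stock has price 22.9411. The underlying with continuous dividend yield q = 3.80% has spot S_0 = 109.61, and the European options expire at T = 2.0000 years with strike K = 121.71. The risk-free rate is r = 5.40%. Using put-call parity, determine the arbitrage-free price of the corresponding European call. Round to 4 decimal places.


Answer: Call price = 15.2792

Derivation:
Put-call parity: C - P = S_0 * exp(-qT) - K * exp(-rT).
S_0 * exp(-qT) = 109.6100 * 0.92681621 = 101.58832440
K * exp(-rT) = 121.7100 * 0.89762760 = 109.25025476
C = P + S*exp(-qT) - K*exp(-rT)
C = 22.9411 + 101.58832440 - 109.25025476 = 15.2792


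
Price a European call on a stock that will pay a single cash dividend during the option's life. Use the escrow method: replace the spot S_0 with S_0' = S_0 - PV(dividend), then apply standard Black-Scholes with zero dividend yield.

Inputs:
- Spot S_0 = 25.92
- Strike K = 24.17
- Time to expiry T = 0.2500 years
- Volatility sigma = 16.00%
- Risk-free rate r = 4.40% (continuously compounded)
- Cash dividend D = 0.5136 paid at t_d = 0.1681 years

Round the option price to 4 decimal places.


PV(D) = D * exp(-r * t_d) = 0.5136 * 0.99263089 = 0.50981522
S_0' = S_0 - PV(D) = 25.9200 - 0.50981522 = 25.41018478
d1 = (ln(S_0'/K) + (r + sigma^2/2)*T) / (sigma*sqrt(T)) = 0.80297343
d2 = d1 - sigma*sqrt(T) = 0.72297343
exp(-rT) = 0.98906028
N(d1) = 0.78900495; N(d2) = 0.76515190
C = S_0' * N(d1) - K * exp(-rT) * N(d2) = 25.41018478 * 0.78900495 - 24.1700 * 0.98906028 * 0.76515190 = 1.7574

Answer: Price = 1.7574


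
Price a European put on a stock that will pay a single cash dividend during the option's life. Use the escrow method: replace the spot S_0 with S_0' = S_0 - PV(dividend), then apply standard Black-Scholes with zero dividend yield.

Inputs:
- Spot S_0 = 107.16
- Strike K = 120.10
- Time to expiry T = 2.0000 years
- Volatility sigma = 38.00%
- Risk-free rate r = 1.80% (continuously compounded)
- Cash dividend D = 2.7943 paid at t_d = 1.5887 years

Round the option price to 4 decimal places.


PV(D) = D * exp(-r * t_d) = 2.7943 * 0.97180841 = 2.71552425
S_0' = S_0 - PV(D) = 107.1600 - 2.71552425 = 104.44447575
d1 = (ln(S_0'/K) + (r + sigma^2/2)*T) / (sigma*sqrt(T)) = 0.07579230
d2 = d1 - sigma*sqrt(T) = -0.46160886
exp(-rT) = 0.96464029
N(-d1) = 0.46979217; N(-d2) = 0.67781908
P = K * exp(-rT) * N(-d2) - S_0' * N(-d1) = 120.1000 * 0.96464029 * 0.67781908 - 104.44447575 * 0.46979217 = 29.4604

Answer: Price = 29.4604


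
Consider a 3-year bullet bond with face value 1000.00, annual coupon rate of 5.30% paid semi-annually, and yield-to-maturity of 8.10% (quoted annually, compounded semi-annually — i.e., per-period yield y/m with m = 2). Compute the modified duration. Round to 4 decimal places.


Coupon per period c = face * coupon_rate / m = 26.500000
Periods per year m = 2; per-period yield y/m = 0.040500
Number of cashflows N = 6
Cashflows (t years, CF_t, discount factor 1/(1+y/m)^(m*t), PV):
  t = 0.5000: CF_t = 26.500000, DF = 0.961076, PV = 25.468525
  t = 1.0000: CF_t = 26.500000, DF = 0.923668, PV = 24.477198
  t = 1.5000: CF_t = 26.500000, DF = 0.887715, PV = 23.524458
  t = 2.0000: CF_t = 26.500000, DF = 0.853162, PV = 22.608801
  t = 2.5000: CF_t = 26.500000, DF = 0.819954, PV = 21.728785
  t = 3.0000: CF_t = 1026.500000, DF = 0.788039, PV = 808.921626
Price P = sum_t PV_t = 926.729394
First compute Macaulay numerator sum_t t * PV_t:
  t * PV_t at t = 0.5000: 12.734262
  t * PV_t at t = 1.0000: 24.477198
  t * PV_t at t = 1.5000: 35.286687
  t * PV_t at t = 2.0000: 45.217602
  t * PV_t at t = 2.5000: 54.321964
  t * PV_t at t = 3.0000: 2426.764879
Macaulay duration D = 2598.802593 / 926.729394 = 2.804273
Modified duration = D / (1 + y/m) = 2.804273 / (1 + 0.040500) = 2.695121

Answer: Modified duration = 2.6951


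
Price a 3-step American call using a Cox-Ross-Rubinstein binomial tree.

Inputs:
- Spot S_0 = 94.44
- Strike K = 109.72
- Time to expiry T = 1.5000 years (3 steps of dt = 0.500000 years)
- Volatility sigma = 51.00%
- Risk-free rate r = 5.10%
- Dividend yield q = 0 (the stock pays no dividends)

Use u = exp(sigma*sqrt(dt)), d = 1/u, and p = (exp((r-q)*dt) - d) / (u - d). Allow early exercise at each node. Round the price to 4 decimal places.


dt = T/N = 0.500000
u = exp(sigma*sqrt(dt)) = 1.434225; d = 1/u = 0.697241
p = (exp((r-q)*dt) - d) / (u - d) = 0.445854
Discount per step: exp(-r*dt) = 0.974822
Stock lattice S(k, i) with i counting down-moves:
  k=0: S(0,0) = 94.4400
  k=1: S(1,0) = 135.4482; S(1,1) = 65.8474
  k=2: S(2,0) = 194.2631; S(2,1) = 94.4400; S(2,2) = 45.9115
  k=3: S(3,0) = 278.6170; S(3,1) = 135.4482; S(3,2) = 65.8474; S(3,3) = 32.0114
Terminal payoffs V(N, i) = max(S_T - K, 0):
  V(3,0) = 168.897002; V(3,1) = 25.728185; V(3,2) = 0.000000; V(3,3) = 0.000000
Backward induction: V(k, i) = exp(-r*dt) * [p * V(k+1, i) + (1-p) * V(k+1, i+1)]; then take max(V_cont, immediate exercise) for American.
  V(2,0) = exp(-r*dt) * [p*168.897002 + (1-p)*25.728185] = 87.305628; exercise = 84.543139; V(2,0) = max -> 87.305628
  V(2,1) = exp(-r*dt) * [p*25.728185 + (1-p)*0.000000] = 11.182197; exercise = 0.000000; V(2,1) = max -> 11.182197
  V(2,2) = exp(-r*dt) * [p*0.000000 + (1-p)*0.000000] = 0.000000; exercise = 0.000000; V(2,2) = max -> 0.000000
  V(1,0) = exp(-r*dt) * [p*87.305628 + (1-p)*11.182197] = 43.986052; exercise = 25.728185; V(1,0) = max -> 43.986052
  V(1,1) = exp(-r*dt) * [p*11.182197 + (1-p)*0.000000] = 4.860099; exercise = 0.000000; V(1,1) = max -> 4.860099
  V(0,0) = exp(-r*dt) * [p*43.986052 + (1-p)*4.860099] = 21.742979; exercise = 0.000000; V(0,0) = max -> 21.742979

Answer: Price = V(0,0) = 21.7430


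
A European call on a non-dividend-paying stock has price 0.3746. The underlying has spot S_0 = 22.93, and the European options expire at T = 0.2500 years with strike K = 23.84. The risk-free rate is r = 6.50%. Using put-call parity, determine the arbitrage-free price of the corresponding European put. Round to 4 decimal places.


Put-call parity: C - P = S_0 * exp(-qT) - K * exp(-rT).
S_0 * exp(-qT) = 22.9300 * 1.00000000 = 22.93000000
K * exp(-rT) = 23.8400 * 0.98388132 = 23.45573064
P = C - S*exp(-qT) + K*exp(-rT)
P = 0.3746 - 22.93000000 + 23.45573064 = 0.9003

Answer: Put price = 0.9003


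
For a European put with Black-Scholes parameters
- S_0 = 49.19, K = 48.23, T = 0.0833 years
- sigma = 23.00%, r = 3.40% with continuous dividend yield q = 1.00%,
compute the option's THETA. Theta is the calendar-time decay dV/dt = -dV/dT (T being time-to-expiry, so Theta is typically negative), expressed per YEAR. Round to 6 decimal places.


d1 = 0.3602121286; d2 = 0.2938301280
phi(d1) = 0.3738820439; exp(-qT) = 0.9991673468; exp(-rT) = 0.9971718069
Theta = -S*exp(-qT)*phi(d1)*sigma/(2*sqrt(T)) + r*K*exp(-rT)*N(-d2) - q*S*exp(-qT)*N(-d1)
N(-d1) = 0.3593442527; N(-d2) = 0.3844438560; sqrt(T) = 0.2886173938
Term 1 = -49.1900 * 0.9991673468 * 0.3738820439 * 0.2300 / (2 * 0.2886173938) = -7.3219203983
Term 2 = 0.0340 * 48.2300 * 0.9971718069 * 0.3844438560 = 0.6286357781
Term 3 = -0.0100 * 49.1900 * 0.9991673468 * 0.3593442527 = -0.1766142569
Theta = -7.3219203983 + (0.6286357781) + (-0.1766142569) = -6.869899

Answer: Theta = -6.869899


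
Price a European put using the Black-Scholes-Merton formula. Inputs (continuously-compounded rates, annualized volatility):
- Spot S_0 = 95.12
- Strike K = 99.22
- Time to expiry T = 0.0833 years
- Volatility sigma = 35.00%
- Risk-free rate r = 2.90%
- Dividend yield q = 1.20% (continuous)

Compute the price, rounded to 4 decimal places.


Answer: Price = 6.1992

Derivation:
d1 = (ln(S/K) + (r - q + 0.5*sigma^2) * T) / (sigma * sqrt(T)) = -0.35323215
d2 = d1 - sigma * sqrt(T) = -0.45424823
exp(-rT) = 0.99758722; exp(-qT) = 0.99900090
P = K * exp(-rT) * N(-d2) - S_0 * exp(-qT) * N(-d1)
N(-d1) = 0.63804279; N(-d2) = 0.67517491
P = 99.2200 * 0.99758722 * 0.67517491 - 95.1200 * 0.99900090 * 0.63804279 = 6.1992


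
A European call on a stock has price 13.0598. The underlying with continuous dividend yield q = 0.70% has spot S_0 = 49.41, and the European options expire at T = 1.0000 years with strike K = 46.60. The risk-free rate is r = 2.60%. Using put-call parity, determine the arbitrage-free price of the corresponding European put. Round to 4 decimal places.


Put-call parity: C - P = S_0 * exp(-qT) - K * exp(-rT).
S_0 * exp(-qT) = 49.4100 * 0.99302444 = 49.06533773
K * exp(-rT) = 46.6000 * 0.97433509 = 45.40401518
P = C - S*exp(-qT) + K*exp(-rT)
P = 13.0598 - 49.06533773 + 45.40401518 = 9.3985

Answer: Put price = 9.3985


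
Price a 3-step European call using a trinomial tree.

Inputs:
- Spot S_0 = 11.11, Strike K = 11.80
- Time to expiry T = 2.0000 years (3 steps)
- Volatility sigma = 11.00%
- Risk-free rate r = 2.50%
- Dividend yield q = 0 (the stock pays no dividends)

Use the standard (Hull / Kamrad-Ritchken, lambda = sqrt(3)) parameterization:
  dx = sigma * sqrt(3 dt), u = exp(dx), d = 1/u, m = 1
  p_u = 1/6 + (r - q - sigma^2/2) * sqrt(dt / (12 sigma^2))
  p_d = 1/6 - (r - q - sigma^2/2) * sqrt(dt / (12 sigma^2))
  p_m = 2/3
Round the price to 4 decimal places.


dt = T/N = 0.666667; dx = sigma*sqrt(3*dt) = 0.155563
u = exp(dx) = 1.168316; d = 1/u = 0.855933
p_u = 0.207272, p_m = 0.666667, p_d = 0.126062
Discount per step: exp(-r*dt) = 0.983471
Stock lattice S(k, j) with j the centered position index:
  k=0: S(0,+0) = 11.1100
  k=1: S(1,-1) = 9.5094; S(1,+0) = 11.1100; S(1,+1) = 12.9800
  k=2: S(2,-2) = 8.1394; S(2,-1) = 9.5094; S(2,+0) = 11.1100; S(2,+1) = 12.9800; S(2,+2) = 15.1647
  k=3: S(3,-3) = 6.9668; S(3,-2) = 8.1394; S(3,-1) = 9.5094; S(3,+0) = 11.1100; S(3,+1) = 12.9800; S(3,+2) = 15.1647; S(3,+3) = 17.7172
Terminal payoffs V(N, j) = max(S_T - K, 0):
  V(3,-3) = 0.000000; V(3,-2) = 0.000000; V(3,-1) = 0.000000; V(3,+0) = 0.000000; V(3,+1) = 1.179992; V(3,+2) = 3.364734; V(3,+3) = 5.917203
Backward induction: V(k, j) = exp(-r*dt) * [p_u * V(k+1, j+1) + p_m * V(k+1, j) + p_d * V(k+1, j-1)]
  V(2,-2) = exp(-r*dt) * [p_u*0.000000 + p_m*0.000000 + p_d*0.000000] = 0.000000
  V(2,-1) = exp(-r*dt) * [p_u*0.000000 + p_m*0.000000 + p_d*0.000000] = 0.000000
  V(2,+0) = exp(-r*dt) * [p_u*1.179992 + p_m*0.000000 + p_d*0.000000] = 0.240536
  V(2,+1) = exp(-r*dt) * [p_u*3.364734 + p_m*1.179992 + p_d*0.000000] = 1.459546
  V(2,+2) = exp(-r*dt) * [p_u*5.917203 + p_m*3.364734 + p_d*1.179992] = 3.558570
  V(1,-1) = exp(-r*dt) * [p_u*0.240536 + p_m*0.000000 + p_d*0.000000] = 0.049032
  V(1,+0) = exp(-r*dt) * [p_u*1.459546 + p_m*0.240536 + p_d*0.000000] = 0.455230
  V(1,+1) = exp(-r*dt) * [p_u*3.558570 + p_m*1.459546 + p_d*0.240536] = 1.712169
  V(0,+0) = exp(-r*dt) * [p_u*1.712169 + p_m*0.455230 + p_d*0.049032] = 0.653568

Answer: Price = V(0,0) = 0.6536


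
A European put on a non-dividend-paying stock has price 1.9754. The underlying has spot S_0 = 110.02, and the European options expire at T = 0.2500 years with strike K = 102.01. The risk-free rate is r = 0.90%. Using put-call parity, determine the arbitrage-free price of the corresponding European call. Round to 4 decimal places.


Answer: Call price = 10.2147

Derivation:
Put-call parity: C - P = S_0 * exp(-qT) - K * exp(-rT).
S_0 * exp(-qT) = 110.0200 * 1.00000000 = 110.02000000
K * exp(-rT) = 102.0100 * 0.99775253 = 101.78073552
C = P + S*exp(-qT) - K*exp(-rT)
C = 1.9754 + 110.02000000 - 101.78073552 = 10.2147


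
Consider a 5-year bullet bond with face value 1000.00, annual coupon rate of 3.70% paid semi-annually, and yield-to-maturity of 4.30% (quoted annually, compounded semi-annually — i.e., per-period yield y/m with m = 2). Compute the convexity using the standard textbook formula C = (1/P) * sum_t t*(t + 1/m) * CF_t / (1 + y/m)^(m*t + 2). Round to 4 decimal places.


Answer: Convexity = 23.5908

Derivation:
Coupon per period c = face * coupon_rate / m = 18.500000
Periods per year m = 2; per-period yield y/m = 0.021500
Number of cashflows N = 10
Cashflows (t years, CF_t, discount factor 1/(1+y/m)^(m*t), PV):
  t = 0.5000: CF_t = 18.500000, DF = 0.978953, PV = 18.110622
  t = 1.0000: CF_t = 18.500000, DF = 0.958348, PV = 17.729439
  t = 1.5000: CF_t = 18.500000, DF = 0.938177, PV = 17.356279
  t = 2.0000: CF_t = 18.500000, DF = 0.918431, PV = 16.990973
  t = 2.5000: CF_t = 18.500000, DF = 0.899100, PV = 16.633356
  t = 3.0000: CF_t = 18.500000, DF = 0.880177, PV = 16.283265
  t = 3.5000: CF_t = 18.500000, DF = 0.861651, PV = 15.940544
  t = 4.0000: CF_t = 18.500000, DF = 0.843515, PV = 15.605035
  t = 4.5000: CF_t = 18.500000, DF = 0.825762, PV = 15.276589
  t = 5.0000: CF_t = 1018.500000, DF = 0.808381, PV = 823.336414
Price P = sum_t PV_t = 973.262515
Convexity numerator sum_t t*(t + 1/m) * CF_t / (1+y/m)^(m*t + 2):
  t = 0.5000: term = 8.678139
  t = 1.0000: term = 25.486459
  t = 1.5000: term = 49.900067
  t = 2.0000: term = 81.416327
  t = 2.5000: term = 119.554078
  t = 3.0000: term = 163.852873
  t = 3.5000: term = 213.872244
  t = 4.0000: term = 269.190993
  t = 4.5000: term = 329.406501
  t = 5.0000: term = 21698.678022
Convexity = (1/P) * sum = 22960.035703 / 973.262515 = 23.590794


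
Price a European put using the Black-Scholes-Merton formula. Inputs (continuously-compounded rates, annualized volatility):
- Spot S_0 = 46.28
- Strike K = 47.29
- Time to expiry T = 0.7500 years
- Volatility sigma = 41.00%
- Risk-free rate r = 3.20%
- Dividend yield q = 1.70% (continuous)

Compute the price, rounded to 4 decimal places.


Answer: Price = 6.7124

Derivation:
d1 = (ln(S/K) + (r - q + 0.5*sigma^2) * T) / (sigma * sqrt(T)) = 0.14841717
d2 = d1 - sigma * sqrt(T) = -0.20665325
exp(-rT) = 0.97628571; exp(-qT) = 0.98733094
P = K * exp(-rT) * N(-d2) - S_0 * exp(-qT) * N(-d1)
N(-d1) = 0.44100678; N(-d2) = 0.58185966
P = 47.2900 * 0.97628571 * 0.58185966 - 46.2800 * 0.98733094 * 0.44100678 = 6.7124


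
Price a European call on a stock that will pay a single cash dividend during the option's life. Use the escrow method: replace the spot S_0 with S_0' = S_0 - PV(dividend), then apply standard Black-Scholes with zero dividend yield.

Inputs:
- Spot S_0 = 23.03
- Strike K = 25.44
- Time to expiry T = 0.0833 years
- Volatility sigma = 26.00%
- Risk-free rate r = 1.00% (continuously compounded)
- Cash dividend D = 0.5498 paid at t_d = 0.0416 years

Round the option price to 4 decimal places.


Answer: Price = 0.0382

Derivation:
PV(D) = D * exp(-r * t_d) = 0.5498 * 0.99958409 = 0.54957133
S_0' = S_0 - PV(D) = 23.0300 - 0.54957133 = 22.48042867
d1 = (ln(S_0'/K) + (r + sigma^2/2)*T) / (sigma*sqrt(T)) = -1.59952384
d2 = d1 - sigma*sqrt(T) = -1.67456436
exp(-rT) = 0.99916735
N(d1) = 0.05485213; N(d2) = 0.04700987
C = S_0' * N(d1) - K * exp(-rT) * N(d2) = 22.48042867 * 0.05485213 - 25.4400 * 0.99916735 * 0.04700987 = 0.0382


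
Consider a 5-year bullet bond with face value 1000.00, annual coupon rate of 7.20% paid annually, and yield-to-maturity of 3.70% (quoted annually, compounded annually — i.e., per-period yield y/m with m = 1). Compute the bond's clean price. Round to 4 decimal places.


Coupon per period c = face * coupon_rate / m = 72.000000
Periods per year m = 1; per-period yield y/m = 0.037000
Number of cashflows N = 5
Cashflows (t years, CF_t, discount factor 1/(1+y/m)^(m*t), PV):
  t = 1.0000: CF_t = 72.000000, DF = 0.964320, PV = 69.431051
  t = 2.0000: CF_t = 72.000000, DF = 0.929913, PV = 66.953762
  t = 3.0000: CF_t = 72.000000, DF = 0.896734, PV = 64.564862
  t = 4.0000: CF_t = 72.000000, DF = 0.864739, PV = 62.261198
  t = 5.0000: CF_t = 1072.000000, DF = 0.833885, PV = 893.924836
Price P = sum_t PV_t = 1157.135709

Answer: Price = 1157.1357


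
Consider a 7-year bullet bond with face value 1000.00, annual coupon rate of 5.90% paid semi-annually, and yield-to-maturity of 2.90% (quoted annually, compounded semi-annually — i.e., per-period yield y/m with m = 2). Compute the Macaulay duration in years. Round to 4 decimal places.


Coupon per period c = face * coupon_rate / m = 29.500000
Periods per year m = 2; per-period yield y/m = 0.014500
Number of cashflows N = 14
Cashflows (t years, CF_t, discount factor 1/(1+y/m)^(m*t), PV):
  t = 0.5000: CF_t = 29.500000, DF = 0.985707, PV = 29.078364
  t = 1.0000: CF_t = 29.500000, DF = 0.971619, PV = 28.662754
  t = 1.5000: CF_t = 29.500000, DF = 0.957732, PV = 28.253084
  t = 2.0000: CF_t = 29.500000, DF = 0.944043, PV = 27.849270
  t = 2.5000: CF_t = 29.500000, DF = 0.930550, PV = 27.451227
  t = 3.0000: CF_t = 29.500000, DF = 0.917250, PV = 27.058873
  t = 3.5000: CF_t = 29.500000, DF = 0.904140, PV = 26.672127
  t = 4.0000: CF_t = 29.500000, DF = 0.891217, PV = 26.290909
  t = 4.5000: CF_t = 29.500000, DF = 0.878479, PV = 25.915140
  t = 5.0000: CF_t = 29.500000, DF = 0.865923, PV = 25.544741
  t = 5.5000: CF_t = 29.500000, DF = 0.853547, PV = 25.179636
  t = 6.0000: CF_t = 29.500000, DF = 0.841347, PV = 24.819750
  t = 6.5000: CF_t = 29.500000, DF = 0.829322, PV = 24.465007
  t = 7.0000: CF_t = 1029.500000, DF = 0.817469, PV = 841.584313
Price P = sum_t PV_t = 1188.825195
Macaulay numerator sum_t t * PV_t:
  t * PV_t at t = 0.5000: 14.539182
  t * PV_t at t = 1.0000: 28.662754
  t * PV_t at t = 1.5000: 42.379626
  t * PV_t at t = 2.0000: 55.698539
  t * PV_t at t = 2.5000: 68.628067
  t * PV_t at t = 3.0000: 81.176620
  t * PV_t at t = 3.5000: 93.352446
  t * PV_t at t = 4.0000: 105.163637
  t * PV_t at t = 4.5000: 116.618128
  t * PV_t at t = 5.0000: 127.723705
  t * PV_t at t = 5.5000: 138.487999
  t * PV_t at t = 6.0000: 148.918499
  t * PV_t at t = 6.5000: 159.022547
  t * PV_t at t = 7.0000: 5891.090192
Macaulay duration D = (sum_t t * PV_t) / P = 7071.461940 / 1188.825195 = 5.948277

Answer: Macaulay duration = 5.9483 years


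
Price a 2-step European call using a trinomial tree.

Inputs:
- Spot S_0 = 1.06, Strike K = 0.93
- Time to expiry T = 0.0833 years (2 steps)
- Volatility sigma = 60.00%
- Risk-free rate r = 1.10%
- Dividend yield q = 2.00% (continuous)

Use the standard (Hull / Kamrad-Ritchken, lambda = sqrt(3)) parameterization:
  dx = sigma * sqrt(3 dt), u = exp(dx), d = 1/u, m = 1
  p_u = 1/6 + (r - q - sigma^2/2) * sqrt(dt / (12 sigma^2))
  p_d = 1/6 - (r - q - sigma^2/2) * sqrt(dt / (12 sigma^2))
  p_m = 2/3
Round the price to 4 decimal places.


dt = T/N = 0.041650; dx = sigma*sqrt(3*dt) = 0.212090
u = exp(dx) = 1.236259; d = 1/u = 0.808892
p_u = 0.148109, p_m = 0.666667, p_d = 0.185225
Discount per step: exp(-r*dt) = 0.999542
Stock lattice S(k, j) with j the centered position index:
  k=0: S(0,+0) = 1.0600
  k=1: S(1,-1) = 0.8574; S(1,+0) = 1.0600; S(1,+1) = 1.3104
  k=2: S(2,-2) = 0.6936; S(2,-1) = 0.8574; S(2,+0) = 1.0600; S(2,+1) = 1.3104; S(2,+2) = 1.6200
Terminal payoffs V(N, j) = max(S_T - K, 0):
  V(2,-2) = 0.000000; V(2,-1) = 0.000000; V(2,+0) = 0.130000; V(2,+1) = 0.380434; V(2,+2) = 0.690036
Backward induction: V(k, j) = exp(-r*dt) * [p_u * V(k+1, j+1) + p_m * V(k+1, j) + p_d * V(k+1, j-1)]
  V(1,-1) = exp(-r*dt) * [p_u*0.130000 + p_m*0.000000 + p_d*0.000000] = 0.019245
  V(1,+0) = exp(-r*dt) * [p_u*0.380434 + p_m*0.130000 + p_d*0.000000] = 0.142947
  V(1,+1) = exp(-r*dt) * [p_u*0.690036 + p_m*0.380434 + p_d*0.130000] = 0.379728
  V(0,+0) = exp(-r*dt) * [p_u*0.379728 + p_m*0.142947 + p_d*0.019245] = 0.155033

Answer: Price = V(0,0) = 0.1550


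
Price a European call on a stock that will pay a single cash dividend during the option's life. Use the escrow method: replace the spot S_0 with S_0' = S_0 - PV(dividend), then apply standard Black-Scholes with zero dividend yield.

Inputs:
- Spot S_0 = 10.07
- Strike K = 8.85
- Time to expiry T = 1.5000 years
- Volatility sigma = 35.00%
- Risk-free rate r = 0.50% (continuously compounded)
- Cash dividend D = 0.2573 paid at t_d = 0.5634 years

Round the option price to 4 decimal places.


PV(D) = D * exp(-r * t_d) = 0.2573 * 0.99718696 = 0.25657621
S_0' = S_0 - PV(D) = 10.0700 - 0.25657621 = 9.81342379
d1 = (ln(S_0'/K) + (r + sigma^2/2)*T) / (sigma*sqrt(T)) = 0.47288861
d2 = d1 - sigma*sqrt(T) = 0.04422790
exp(-rT) = 0.99252805
N(d1) = 0.68185367; N(d2) = 0.51763863
C = S_0' * N(d1) - K * exp(-rT) * N(d2) = 9.81342379 * 0.68185367 - 8.8500 * 0.99252805 * 0.51763863 = 2.1444

Answer: Price = 2.1444


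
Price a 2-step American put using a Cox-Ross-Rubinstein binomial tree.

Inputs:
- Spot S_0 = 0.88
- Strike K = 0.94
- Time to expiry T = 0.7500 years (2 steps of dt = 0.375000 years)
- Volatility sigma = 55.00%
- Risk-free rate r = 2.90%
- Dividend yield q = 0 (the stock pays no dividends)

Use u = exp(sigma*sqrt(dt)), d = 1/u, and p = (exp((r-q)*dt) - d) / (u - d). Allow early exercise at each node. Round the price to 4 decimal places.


Answer: Price = V(0,0) = 0.1893

Derivation:
dt = T/N = 0.375000
u = exp(sigma*sqrt(dt)) = 1.400466; d = 1/u = 0.714048
p = (exp((r-q)*dt) - d) / (u - d) = 0.432515
Discount per step: exp(-r*dt) = 0.989184
Stock lattice S(k, i) with i counting down-moves:
  k=0: S(0,0) = 0.8800
  k=1: S(1,0) = 1.2324; S(1,1) = 0.6284
  k=2: S(2,0) = 1.7259; S(2,1) = 0.8800; S(2,2) = 0.4487
Terminal payoffs V(N, i) = max(K - S_T, 0):
  V(2,0) = 0.000000; V(2,1) = 0.060000; V(2,2) = 0.491319
Backward induction: V(k, i) = exp(-r*dt) * [p * V(k+1, i) + (1-p) * V(k+1, i+1)]; then take max(V_cont, immediate exercise) for American.
  V(1,0) = exp(-r*dt) * [p*0.000000 + (1-p)*0.060000] = 0.033681; exercise = 0.000000; V(1,0) = max -> 0.033681
  V(1,1) = exp(-r*dt) * [p*0.060000 + (1-p)*0.491319] = 0.301470; exercise = 0.311638; V(1,1) = max -> 0.311638
  V(0,0) = exp(-r*dt) * [p*0.033681 + (1-p)*0.311638] = 0.189347; exercise = 0.060000; V(0,0) = max -> 0.189347


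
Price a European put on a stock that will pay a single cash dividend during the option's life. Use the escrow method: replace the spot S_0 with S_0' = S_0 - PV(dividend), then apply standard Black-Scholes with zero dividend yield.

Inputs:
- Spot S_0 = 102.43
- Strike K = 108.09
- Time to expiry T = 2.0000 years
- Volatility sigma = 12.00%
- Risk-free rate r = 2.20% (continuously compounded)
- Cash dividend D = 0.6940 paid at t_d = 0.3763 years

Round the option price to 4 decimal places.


Answer: Price = 7.8178

Derivation:
PV(D) = D * exp(-r * t_d) = 0.6940 * 0.99175557 = 0.68827837
S_0' = S_0 - PV(D) = 102.4300 - 0.68827837 = 101.74172163
d1 = (ln(S_0'/K) + (r + sigma^2/2)*T) / (sigma*sqrt(T)) = -0.01253201
d2 = d1 - sigma*sqrt(T) = -0.18223764
exp(-rT) = 0.95695396
N(-d1) = 0.50499942; N(-d2) = 0.57230188
P = K * exp(-rT) * N(-d2) - S_0' * N(-d1) = 108.0900 * 0.95695396 * 0.57230188 - 101.74172163 * 0.50499942 = 7.8178
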